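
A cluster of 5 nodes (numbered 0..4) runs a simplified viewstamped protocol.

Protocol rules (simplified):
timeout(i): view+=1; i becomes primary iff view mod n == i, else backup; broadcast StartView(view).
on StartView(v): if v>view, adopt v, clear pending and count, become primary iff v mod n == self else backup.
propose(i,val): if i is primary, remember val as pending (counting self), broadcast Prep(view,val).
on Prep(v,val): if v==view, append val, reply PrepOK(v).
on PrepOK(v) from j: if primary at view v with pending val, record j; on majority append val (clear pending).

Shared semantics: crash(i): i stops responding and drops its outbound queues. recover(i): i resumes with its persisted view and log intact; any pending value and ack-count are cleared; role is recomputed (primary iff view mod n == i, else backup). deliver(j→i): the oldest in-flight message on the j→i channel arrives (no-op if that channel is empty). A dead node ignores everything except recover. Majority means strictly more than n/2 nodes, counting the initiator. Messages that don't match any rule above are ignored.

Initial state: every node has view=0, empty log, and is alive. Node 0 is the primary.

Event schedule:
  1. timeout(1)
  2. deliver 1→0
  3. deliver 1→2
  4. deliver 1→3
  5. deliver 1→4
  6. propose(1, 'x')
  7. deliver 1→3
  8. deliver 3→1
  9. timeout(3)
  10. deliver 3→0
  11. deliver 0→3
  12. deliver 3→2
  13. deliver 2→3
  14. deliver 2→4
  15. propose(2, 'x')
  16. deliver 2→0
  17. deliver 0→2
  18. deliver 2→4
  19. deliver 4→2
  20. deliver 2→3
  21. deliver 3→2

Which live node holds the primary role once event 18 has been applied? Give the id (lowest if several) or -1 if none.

[1] timeout(1) → N1(prim v1 [-])
[2] deliver 1→0 → N0(back v1 [-])
[3] deliver 1→2 → N2(back v1 [-])
[4] deliver 1→3 → N3(back v1 [-])
[5] deliver 1→4 → N4(back v1 [-])
[6] propose(1,'x') → ∅
[7] deliver 1→3 → N3(back v1 [x])
[8] deliver 3→1 → ∅
[9] timeout(3) → N3(back v2 [x])
[10] deliver 3→0 → N0(back v2 [-])
[11] deliver 0→3 → ∅
[12] deliver 3→2 → N2(prim v2 [-])
[13] deliver 2→3 → ∅
[14] deliver 2→4 → ∅
[15] propose(2,'x') → ∅
[16] deliver 2→0 → N0(back v2 [x])
[17] deliver 0→2 → ∅
[18] deliver 2→4 → ∅

1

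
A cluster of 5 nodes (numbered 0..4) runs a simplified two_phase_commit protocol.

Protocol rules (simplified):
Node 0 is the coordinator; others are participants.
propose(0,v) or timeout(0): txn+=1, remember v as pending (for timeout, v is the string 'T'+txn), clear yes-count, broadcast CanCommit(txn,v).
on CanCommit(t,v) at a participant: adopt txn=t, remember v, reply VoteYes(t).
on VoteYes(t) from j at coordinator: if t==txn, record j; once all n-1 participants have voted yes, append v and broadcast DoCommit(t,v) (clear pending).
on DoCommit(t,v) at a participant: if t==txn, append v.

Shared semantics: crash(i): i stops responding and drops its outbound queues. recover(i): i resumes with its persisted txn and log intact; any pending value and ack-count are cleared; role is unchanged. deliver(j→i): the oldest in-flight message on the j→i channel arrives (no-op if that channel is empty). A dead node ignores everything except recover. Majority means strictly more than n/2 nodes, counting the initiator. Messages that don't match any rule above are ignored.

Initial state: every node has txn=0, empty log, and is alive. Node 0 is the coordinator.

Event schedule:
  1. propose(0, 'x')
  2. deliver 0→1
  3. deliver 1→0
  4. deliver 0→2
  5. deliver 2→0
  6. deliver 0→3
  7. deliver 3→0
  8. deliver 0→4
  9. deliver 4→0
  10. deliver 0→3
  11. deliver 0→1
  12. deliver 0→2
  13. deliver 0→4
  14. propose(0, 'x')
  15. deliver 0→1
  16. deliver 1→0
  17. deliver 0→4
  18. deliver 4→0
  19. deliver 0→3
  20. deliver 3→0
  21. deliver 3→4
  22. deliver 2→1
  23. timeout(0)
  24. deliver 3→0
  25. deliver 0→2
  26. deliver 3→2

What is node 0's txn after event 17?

[1] propose(0,'x') → N0(coor t1 [-])
[2] deliver 0→1 → N1(part t1 [-])
[3] deliver 1→0 → ∅
[4] deliver 0→2 → N2(part t1 [-])
[5] deliver 2→0 → ∅
[6] deliver 0→3 → N3(part t1 [-])
[7] deliver 3→0 → ∅
[8] deliver 0→4 → N4(part t1 [-])
[9] deliver 4→0 → N0(coor t1 [x])
[10] deliver 0→3 → N3(part t1 [x])
[11] deliver 0→1 → N1(part t1 [x])
[12] deliver 0→2 → N2(part t1 [x])
[13] deliver 0→4 → N4(part t1 [x])
[14] propose(0,'x') → N0(coor t2 [x])
[15] deliver 0→1 → N1(part t2 [x])
[16] deliver 1→0 → ∅
[17] deliver 0→4 → N4(part t2 [x])

2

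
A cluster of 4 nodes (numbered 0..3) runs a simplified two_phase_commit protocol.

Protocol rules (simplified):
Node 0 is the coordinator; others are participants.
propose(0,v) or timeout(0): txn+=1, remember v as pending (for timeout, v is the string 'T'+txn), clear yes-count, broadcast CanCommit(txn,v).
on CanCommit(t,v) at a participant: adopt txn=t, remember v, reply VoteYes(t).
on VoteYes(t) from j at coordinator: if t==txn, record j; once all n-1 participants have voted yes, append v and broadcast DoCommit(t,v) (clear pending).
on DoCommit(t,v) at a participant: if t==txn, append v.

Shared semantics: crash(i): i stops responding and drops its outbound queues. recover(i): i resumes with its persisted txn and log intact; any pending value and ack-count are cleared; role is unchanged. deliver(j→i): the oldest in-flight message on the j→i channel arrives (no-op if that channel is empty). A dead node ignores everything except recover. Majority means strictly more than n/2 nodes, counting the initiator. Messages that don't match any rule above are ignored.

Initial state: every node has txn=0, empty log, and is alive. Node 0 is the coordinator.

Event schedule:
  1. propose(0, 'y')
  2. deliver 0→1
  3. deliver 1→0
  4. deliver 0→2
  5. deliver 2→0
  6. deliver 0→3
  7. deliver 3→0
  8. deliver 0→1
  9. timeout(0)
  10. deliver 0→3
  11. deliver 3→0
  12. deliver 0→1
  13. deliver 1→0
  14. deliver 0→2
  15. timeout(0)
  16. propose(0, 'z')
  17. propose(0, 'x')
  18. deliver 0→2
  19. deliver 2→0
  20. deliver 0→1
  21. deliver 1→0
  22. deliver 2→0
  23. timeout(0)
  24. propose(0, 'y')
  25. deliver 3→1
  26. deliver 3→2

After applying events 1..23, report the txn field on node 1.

3

e1 propose(0,'y'): 0[coor,t=1,-]
e2 deliver 0→1: 1[part,t=1,-]
e3 deliver 1→0: ·
e4 deliver 0→2: 2[part,t=1,-]
e5 deliver 2→0: ·
e6 deliver 0→3: 3[part,t=1,-]
e7 deliver 3→0: 0[coor,t=1,y]
e8 deliver 0→1: 1[part,t=1,y]
e9 timeout(0): 0[coor,t=2,y]
e10 deliver 0→3: 3[part,t=1,y]
e11 deliver 3→0: ·
e12 deliver 0→1: 1[part,t=2,y]
e13 deliver 1→0: ·
e14 deliver 0→2: 2[part,t=1,y]
e15 timeout(0): 0[coor,t=3,y]
e16 propose(0,'z'): 0[coor,t=4,y]
e17 propose(0,'x'): 0[coor,t=5,y]
e18 deliver 0→2: 2[part,t=2,y]
e19 deliver 2→0: ·
e20 deliver 0→1: 1[part,t=3,y]
e21 deliver 1→0: ·
e22 deliver 2→0: ·
e23 timeout(0): 0[coor,t=6,y]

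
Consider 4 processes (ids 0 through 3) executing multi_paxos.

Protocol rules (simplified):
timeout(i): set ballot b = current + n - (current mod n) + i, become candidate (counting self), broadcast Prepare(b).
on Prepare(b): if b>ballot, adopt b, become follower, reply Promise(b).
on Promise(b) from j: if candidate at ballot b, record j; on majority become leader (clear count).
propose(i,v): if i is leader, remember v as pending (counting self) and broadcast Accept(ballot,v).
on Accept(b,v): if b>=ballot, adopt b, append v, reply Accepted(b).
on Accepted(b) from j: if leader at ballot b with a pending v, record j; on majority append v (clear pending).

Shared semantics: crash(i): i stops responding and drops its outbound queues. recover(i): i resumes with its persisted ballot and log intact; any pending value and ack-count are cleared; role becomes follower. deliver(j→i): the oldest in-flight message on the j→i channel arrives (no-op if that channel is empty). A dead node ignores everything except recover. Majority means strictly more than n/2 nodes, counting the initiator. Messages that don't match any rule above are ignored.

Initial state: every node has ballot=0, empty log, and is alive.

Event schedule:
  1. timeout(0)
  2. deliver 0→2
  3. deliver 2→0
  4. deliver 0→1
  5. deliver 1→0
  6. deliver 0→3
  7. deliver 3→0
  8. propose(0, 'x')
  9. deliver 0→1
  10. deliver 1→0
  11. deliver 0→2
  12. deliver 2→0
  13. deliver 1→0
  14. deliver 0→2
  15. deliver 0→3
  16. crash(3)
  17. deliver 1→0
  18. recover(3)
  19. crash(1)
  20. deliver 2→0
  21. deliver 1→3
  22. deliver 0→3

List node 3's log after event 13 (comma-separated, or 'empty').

empty

step 1 timeout(0): 0={cand,b=4,log=-}
step 2 deliver 0→2: 2={foll,b=4,log=-}
step 3 deliver 2→0: —
step 4 deliver 0→1: 1={foll,b=4,log=-}
step 5 deliver 1→0: 0={lead,b=4,log=-}
step 6 deliver 0→3: 3={foll,b=4,log=-}
step 7 deliver 3→0: —
step 8 propose(0,'x'): —
step 9 deliver 0→1: 1={foll,b=4,log=x}
step 10 deliver 1→0: —
step 11 deliver 0→2: 2={foll,b=4,log=x}
step 12 deliver 2→0: 0={lead,b=4,log=x}
step 13 deliver 1→0: —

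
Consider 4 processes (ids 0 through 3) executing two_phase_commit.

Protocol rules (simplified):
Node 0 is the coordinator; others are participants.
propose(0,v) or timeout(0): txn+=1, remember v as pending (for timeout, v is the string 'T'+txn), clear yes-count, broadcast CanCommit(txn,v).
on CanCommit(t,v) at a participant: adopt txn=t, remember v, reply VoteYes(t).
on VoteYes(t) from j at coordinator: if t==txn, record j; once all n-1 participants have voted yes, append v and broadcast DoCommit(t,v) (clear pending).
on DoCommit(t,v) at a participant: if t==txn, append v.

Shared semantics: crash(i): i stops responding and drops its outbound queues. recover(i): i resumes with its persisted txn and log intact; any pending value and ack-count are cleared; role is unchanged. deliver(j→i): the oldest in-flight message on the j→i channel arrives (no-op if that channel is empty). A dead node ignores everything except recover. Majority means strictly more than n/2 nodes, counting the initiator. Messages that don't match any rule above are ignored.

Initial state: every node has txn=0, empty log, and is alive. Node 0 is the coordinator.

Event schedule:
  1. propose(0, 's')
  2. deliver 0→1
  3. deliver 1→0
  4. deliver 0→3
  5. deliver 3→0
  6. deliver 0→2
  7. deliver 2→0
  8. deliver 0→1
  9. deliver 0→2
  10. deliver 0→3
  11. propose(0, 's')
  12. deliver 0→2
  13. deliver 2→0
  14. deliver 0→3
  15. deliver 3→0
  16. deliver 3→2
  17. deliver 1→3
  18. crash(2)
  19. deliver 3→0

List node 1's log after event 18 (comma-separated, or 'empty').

step 1 propose(0,'s'): 0={coor,t=1,log=-}
step 2 deliver 0→1: 1={part,t=1,log=-}
step 3 deliver 1→0: —
step 4 deliver 0→3: 3={part,t=1,log=-}
step 5 deliver 3→0: —
step 6 deliver 0→2: 2={part,t=1,log=-}
step 7 deliver 2→0: 0={coor,t=1,log=s}
step 8 deliver 0→1: 1={part,t=1,log=s}
step 9 deliver 0→2: 2={part,t=1,log=s}
step 10 deliver 0→3: 3={part,t=1,log=s}
step 11 propose(0,'s'): 0={coor,t=2,log=s}
step 12 deliver 0→2: 2={part,t=2,log=s}
step 13 deliver 2→0: —
step 14 deliver 0→3: 3={part,t=2,log=s}
step 15 deliver 3→0: —
step 16 deliver 3→2: —
step 17 deliver 1→3: —
step 18 crash(2): 2={✗part,t=2,log=s}

s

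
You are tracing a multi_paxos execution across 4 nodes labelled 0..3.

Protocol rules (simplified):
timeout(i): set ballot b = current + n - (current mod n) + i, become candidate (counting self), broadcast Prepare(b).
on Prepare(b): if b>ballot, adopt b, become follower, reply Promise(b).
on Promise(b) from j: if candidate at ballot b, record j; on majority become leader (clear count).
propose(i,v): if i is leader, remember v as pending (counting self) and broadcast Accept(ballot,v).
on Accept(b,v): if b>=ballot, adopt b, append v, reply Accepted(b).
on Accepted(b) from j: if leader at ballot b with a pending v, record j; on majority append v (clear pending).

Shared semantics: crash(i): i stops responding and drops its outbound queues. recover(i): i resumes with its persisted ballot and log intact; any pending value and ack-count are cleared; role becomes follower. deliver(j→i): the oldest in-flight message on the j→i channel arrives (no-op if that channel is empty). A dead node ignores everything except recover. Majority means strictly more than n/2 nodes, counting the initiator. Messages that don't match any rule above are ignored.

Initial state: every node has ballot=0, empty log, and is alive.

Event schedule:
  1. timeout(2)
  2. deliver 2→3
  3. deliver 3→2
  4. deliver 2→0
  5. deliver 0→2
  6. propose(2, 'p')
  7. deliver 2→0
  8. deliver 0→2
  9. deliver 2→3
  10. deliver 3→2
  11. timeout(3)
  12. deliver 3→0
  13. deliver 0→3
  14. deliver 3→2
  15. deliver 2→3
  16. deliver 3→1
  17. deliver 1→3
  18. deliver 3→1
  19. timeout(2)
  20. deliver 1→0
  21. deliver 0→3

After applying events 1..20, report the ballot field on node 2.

step 1 timeout(2): 2={cand,b=6,log=-}
step 2 deliver 2→3: 3={foll,b=6,log=-}
step 3 deliver 3→2: —
step 4 deliver 2→0: 0={foll,b=6,log=-}
step 5 deliver 0→2: 2={lead,b=6,log=-}
step 6 propose(2,'p'): —
step 7 deliver 2→0: 0={foll,b=6,log=p}
step 8 deliver 0→2: —
step 9 deliver 2→3: 3={foll,b=6,log=p}
step 10 deliver 3→2: 2={lead,b=6,log=p}
step 11 timeout(3): 3={cand,b=11,log=p}
step 12 deliver 3→0: 0={foll,b=11,log=p}
step 13 deliver 0→3: —
step 14 deliver 3→2: 2={foll,b=11,log=p}
step 15 deliver 2→3: 3={lead,b=11,log=p}
step 16 deliver 3→1: 1={foll,b=11,log=-}
step 17 deliver 1→3: —
step 18 deliver 3→1: —
step 19 timeout(2): 2={cand,b=14,log=p}
step 20 deliver 1→0: —

14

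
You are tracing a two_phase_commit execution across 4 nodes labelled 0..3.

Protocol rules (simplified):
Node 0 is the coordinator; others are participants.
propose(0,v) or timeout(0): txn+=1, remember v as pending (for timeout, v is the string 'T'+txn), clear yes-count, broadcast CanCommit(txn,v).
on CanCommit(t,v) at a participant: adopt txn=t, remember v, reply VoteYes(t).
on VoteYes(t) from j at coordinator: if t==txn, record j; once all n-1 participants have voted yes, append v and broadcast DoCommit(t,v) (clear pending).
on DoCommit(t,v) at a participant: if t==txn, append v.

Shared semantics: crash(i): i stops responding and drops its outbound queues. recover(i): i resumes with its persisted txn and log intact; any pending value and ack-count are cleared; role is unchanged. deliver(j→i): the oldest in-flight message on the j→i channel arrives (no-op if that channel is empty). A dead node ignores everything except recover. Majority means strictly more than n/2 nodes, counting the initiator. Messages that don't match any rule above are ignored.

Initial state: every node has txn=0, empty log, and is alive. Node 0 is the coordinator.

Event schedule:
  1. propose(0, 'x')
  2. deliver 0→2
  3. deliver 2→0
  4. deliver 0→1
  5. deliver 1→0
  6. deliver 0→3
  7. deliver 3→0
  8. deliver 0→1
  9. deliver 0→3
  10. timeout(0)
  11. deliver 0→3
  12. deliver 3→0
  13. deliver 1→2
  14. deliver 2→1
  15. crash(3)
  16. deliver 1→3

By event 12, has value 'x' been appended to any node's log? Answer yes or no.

1. propose(0,'x'):  <0:coor t1 ->
2. deliver 0→2:  <2:part t1 ->
3. deliver 2→0:  nop
4. deliver 0→1:  <1:part t1 ->
5. deliver 1→0:  nop
6. deliver 0→3:  <3:part t1 ->
7. deliver 3→0:  <0:coor t1 x>
8. deliver 0→1:  <1:part t1 x>
9. deliver 0→3:  <3:part t1 x>
10. timeout(0):  <0:coor t2 x>
11. deliver 0→3:  <3:part t2 x>
12. deliver 3→0:  nop

yes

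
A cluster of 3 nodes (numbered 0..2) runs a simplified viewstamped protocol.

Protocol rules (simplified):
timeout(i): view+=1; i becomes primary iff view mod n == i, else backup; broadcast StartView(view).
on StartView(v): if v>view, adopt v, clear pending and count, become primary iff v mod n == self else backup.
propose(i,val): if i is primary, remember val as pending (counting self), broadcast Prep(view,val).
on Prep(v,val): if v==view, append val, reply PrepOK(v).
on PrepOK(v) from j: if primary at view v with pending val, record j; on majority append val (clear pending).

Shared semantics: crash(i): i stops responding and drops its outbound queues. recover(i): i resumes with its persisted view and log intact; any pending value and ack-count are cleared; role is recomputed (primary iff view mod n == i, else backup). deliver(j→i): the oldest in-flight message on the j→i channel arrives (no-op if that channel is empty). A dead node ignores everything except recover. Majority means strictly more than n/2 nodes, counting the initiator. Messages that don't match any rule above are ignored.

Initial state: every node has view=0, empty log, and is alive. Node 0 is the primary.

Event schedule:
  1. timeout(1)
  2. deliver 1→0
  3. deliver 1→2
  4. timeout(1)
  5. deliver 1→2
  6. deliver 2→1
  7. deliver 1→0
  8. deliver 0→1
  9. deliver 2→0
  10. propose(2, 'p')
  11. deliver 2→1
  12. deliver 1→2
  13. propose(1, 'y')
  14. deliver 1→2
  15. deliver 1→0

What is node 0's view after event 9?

1. timeout(1):  <1:prim v1 ->
2. deliver 1→0:  <0:back v1 ->
3. deliver 1→2:  <2:back v1 ->
4. timeout(1):  <1:back v2 ->
5. deliver 1→2:  <2:prim v2 ->
6. deliver 2→1:  nop
7. deliver 1→0:  <0:back v2 ->
8. deliver 0→1:  nop
9. deliver 2→0:  nop

2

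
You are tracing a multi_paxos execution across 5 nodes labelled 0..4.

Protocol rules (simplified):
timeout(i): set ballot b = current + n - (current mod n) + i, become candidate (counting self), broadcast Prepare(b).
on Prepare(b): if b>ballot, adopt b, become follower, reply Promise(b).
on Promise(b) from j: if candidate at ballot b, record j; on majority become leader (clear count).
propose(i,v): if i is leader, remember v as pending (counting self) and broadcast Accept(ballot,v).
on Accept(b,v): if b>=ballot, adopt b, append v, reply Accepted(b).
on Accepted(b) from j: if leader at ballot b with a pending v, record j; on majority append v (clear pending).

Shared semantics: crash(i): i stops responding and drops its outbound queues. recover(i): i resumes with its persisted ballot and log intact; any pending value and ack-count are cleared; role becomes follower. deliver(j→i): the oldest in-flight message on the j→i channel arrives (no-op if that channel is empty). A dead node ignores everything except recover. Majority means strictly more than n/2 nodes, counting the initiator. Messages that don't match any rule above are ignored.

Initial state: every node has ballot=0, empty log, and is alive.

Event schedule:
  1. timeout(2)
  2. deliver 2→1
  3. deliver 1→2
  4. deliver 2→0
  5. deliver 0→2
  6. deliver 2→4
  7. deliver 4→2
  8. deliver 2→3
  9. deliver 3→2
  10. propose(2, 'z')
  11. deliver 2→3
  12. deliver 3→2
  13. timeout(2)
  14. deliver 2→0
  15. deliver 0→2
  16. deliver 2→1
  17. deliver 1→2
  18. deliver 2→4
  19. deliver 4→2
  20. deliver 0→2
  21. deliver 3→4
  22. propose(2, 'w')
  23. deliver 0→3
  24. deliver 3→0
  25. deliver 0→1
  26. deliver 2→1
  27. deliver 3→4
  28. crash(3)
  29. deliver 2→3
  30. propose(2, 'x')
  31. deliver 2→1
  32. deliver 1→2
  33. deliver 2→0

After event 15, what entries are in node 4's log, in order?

after 1 — timeout(2): n2:cand/b7/[-]
after 2 — deliver 2→1: n1:foll/b7/[-]
after 3 — deliver 1→2: ·
after 4 — deliver 2→0: n0:foll/b7/[-]
after 5 — deliver 0→2: n2:lead/b7/[-]
after 6 — deliver 2→4: n4:foll/b7/[-]
after 7 — deliver 4→2: ·
after 8 — deliver 2→3: n3:foll/b7/[-]
after 9 — deliver 3→2: ·
after 10 — propose(2,'z'): ·
after 11 — deliver 2→3: n3:foll/b7/[z]
after 12 — deliver 3→2: ·
after 13 — timeout(2): n2:cand/b12/[-]
after 14 — deliver 2→0: n0:foll/b7/[z]
after 15 — deliver 0→2: ·

empty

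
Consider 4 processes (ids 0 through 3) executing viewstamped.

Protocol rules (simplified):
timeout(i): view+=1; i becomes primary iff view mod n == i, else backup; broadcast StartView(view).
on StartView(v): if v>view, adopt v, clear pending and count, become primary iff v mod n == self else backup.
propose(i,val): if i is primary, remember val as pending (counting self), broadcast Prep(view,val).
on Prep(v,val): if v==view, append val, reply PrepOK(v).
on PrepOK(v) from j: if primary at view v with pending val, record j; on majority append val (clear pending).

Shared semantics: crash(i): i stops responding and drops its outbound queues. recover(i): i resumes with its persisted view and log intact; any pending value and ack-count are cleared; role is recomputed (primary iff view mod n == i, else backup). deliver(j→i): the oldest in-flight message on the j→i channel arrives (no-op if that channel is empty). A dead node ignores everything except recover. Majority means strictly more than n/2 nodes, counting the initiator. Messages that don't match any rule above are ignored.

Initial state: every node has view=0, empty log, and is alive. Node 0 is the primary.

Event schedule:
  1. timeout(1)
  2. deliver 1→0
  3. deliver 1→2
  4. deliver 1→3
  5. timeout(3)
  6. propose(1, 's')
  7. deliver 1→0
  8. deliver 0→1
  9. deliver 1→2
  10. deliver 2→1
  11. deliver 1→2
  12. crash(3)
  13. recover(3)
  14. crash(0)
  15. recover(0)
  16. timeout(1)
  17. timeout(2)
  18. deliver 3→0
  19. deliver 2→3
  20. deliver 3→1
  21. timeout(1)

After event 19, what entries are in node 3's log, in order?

[1] timeout(1) → N1(prim v1 [-])
[2] deliver 1→0 → N0(back v1 [-])
[3] deliver 1→2 → N2(back v1 [-])
[4] deliver 1→3 → N3(back v1 [-])
[5] timeout(3) → N3(back v2 [-])
[6] propose(1,'s') → ∅
[7] deliver 1→0 → N0(back v1 [s])
[8] deliver 0→1 → ∅
[9] deliver 1→2 → N2(back v1 [s])
[10] deliver 2→1 → N1(prim v1 [s])
[11] deliver 1→2 → ∅
[12] crash(3) → N3(✗back v2 [-])
[13] recover(3) → N3(back v2 [-])
[14] crash(0) → N0(✗back v1 [s])
[15] recover(0) → N0(back v1 [s])
[16] timeout(1) → N1(back v2 [s])
[17] timeout(2) → N2(prim v2 [s])
[18] deliver 3→0 → ∅
[19] deliver 2→3 → ∅

empty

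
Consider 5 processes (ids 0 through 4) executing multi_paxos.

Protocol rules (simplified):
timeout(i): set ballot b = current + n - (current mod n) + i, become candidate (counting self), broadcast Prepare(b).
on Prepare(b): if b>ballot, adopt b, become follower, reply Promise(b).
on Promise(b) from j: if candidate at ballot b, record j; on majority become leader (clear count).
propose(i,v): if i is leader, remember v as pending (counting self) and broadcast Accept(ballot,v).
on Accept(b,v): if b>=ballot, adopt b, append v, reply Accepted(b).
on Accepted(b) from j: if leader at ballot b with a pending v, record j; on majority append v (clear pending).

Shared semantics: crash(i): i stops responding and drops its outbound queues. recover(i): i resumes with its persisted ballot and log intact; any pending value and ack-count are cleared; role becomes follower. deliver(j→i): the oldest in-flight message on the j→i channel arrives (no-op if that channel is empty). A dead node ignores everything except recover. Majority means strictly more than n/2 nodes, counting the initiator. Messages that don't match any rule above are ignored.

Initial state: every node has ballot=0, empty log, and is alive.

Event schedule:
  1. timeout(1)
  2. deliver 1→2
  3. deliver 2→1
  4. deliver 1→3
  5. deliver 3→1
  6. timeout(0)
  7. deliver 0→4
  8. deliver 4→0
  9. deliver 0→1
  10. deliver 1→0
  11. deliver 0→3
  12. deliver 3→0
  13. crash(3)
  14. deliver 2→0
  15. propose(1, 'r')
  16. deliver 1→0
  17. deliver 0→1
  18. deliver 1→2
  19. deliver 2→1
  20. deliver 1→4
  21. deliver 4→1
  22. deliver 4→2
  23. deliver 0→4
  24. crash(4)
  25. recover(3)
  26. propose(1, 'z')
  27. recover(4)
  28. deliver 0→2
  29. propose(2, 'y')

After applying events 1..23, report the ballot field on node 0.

e1 timeout(1): 1[cand,b=6,-]
e2 deliver 1→2: 2[foll,b=6,-]
e3 deliver 2→1: ·
e4 deliver 1→3: 3[foll,b=6,-]
e5 deliver 3→1: 1[lead,b=6,-]
e6 timeout(0): 0[cand,b=5,-]
e7 deliver 0→4: 4[foll,b=5,-]
e8 deliver 4→0: ·
e9 deliver 0→1: ·
e10 deliver 1→0: 0[foll,b=6,-]
e11 deliver 0→3: ·
e12 deliver 3→0: ·
e13 crash(3): 3[✗foll,b=6,-]
e14 deliver 2→0: ·
e15 propose(1,'r'): ·
e16 deliver 1→0: 0[foll,b=6,r]
e17 deliver 0→1: ·
e18 deliver 1→2: 2[foll,b=6,r]
e19 deliver 2→1: ·
e20 deliver 1→4: 4[foll,b=6,-]
e21 deliver 4→1: ·
e22 deliver 4→2: ·
e23 deliver 0→4: ·

6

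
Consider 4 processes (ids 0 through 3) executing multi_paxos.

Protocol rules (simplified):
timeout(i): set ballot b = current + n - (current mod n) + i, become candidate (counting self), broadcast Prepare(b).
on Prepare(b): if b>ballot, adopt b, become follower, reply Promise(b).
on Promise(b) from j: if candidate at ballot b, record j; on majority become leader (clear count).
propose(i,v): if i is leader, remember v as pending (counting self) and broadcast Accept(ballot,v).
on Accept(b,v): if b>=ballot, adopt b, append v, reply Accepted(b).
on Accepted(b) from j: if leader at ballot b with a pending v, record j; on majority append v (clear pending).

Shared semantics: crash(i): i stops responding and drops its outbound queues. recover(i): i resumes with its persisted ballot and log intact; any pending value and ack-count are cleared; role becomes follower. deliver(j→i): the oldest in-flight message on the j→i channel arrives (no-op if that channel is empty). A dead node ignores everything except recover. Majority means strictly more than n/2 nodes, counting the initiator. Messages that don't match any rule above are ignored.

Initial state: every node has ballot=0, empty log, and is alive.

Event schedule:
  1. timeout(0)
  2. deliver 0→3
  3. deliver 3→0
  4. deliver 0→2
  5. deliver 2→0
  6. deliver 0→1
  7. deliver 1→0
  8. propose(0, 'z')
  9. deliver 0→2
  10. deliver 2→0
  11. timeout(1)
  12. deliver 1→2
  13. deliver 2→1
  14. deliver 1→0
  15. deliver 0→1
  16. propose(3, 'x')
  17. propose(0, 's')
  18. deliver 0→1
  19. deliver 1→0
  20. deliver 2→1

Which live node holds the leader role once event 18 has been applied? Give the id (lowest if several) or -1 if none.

1

step 1 timeout(0): 0={cand,b=4,log=-}
step 2 deliver 0→3: 3={foll,b=4,log=-}
step 3 deliver 3→0: —
step 4 deliver 0→2: 2={foll,b=4,log=-}
step 5 deliver 2→0: 0={lead,b=4,log=-}
step 6 deliver 0→1: 1={foll,b=4,log=-}
step 7 deliver 1→0: —
step 8 propose(0,'z'): —
step 9 deliver 0→2: 2={foll,b=4,log=z}
step 10 deliver 2→0: —
step 11 timeout(1): 1={cand,b=9,log=-}
step 12 deliver 1→2: 2={foll,b=9,log=z}
step 13 deliver 2→1: —
step 14 deliver 1→0: 0={foll,b=9,log=-}
step 15 deliver 0→1: —
step 16 propose(3,'x'): —
step 17 propose(0,'s'): —
step 18 deliver 0→1: 1={lead,b=9,log=-}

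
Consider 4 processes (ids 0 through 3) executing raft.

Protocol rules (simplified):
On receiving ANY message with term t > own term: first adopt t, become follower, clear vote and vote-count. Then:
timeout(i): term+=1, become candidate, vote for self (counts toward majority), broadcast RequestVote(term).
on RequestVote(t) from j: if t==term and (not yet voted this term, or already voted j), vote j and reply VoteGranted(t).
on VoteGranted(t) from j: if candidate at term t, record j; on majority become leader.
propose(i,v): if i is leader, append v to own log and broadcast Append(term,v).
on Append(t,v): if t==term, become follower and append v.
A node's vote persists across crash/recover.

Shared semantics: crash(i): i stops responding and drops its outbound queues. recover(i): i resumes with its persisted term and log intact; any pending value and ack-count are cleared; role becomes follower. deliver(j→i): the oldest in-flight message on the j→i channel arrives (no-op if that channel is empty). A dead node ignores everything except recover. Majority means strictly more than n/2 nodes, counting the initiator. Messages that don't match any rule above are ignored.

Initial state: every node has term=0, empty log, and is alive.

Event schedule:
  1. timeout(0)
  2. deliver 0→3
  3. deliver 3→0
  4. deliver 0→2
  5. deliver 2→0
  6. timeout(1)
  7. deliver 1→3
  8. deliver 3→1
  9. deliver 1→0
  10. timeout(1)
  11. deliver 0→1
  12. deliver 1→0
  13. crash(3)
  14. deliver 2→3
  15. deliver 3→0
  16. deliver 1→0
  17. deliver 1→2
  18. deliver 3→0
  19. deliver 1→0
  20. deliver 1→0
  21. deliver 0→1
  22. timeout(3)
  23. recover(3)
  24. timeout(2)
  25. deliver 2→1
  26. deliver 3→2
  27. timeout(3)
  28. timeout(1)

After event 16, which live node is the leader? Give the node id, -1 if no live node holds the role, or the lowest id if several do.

-1

1. timeout(0):  <0:cand t1 ->
2. deliver 0→3:  <3:foll t1 ->
3. deliver 3→0:  nop
4. deliver 0→2:  <2:foll t1 ->
5. deliver 2→0:  <0:lead t1 ->
6. timeout(1):  <1:cand t1 ->
7. deliver 1→3:  nop
8. deliver 3→1:  nop
9. deliver 1→0:  nop
10. timeout(1):  <1:cand t2 ->
11. deliver 0→1:  nop
12. deliver 1→0:  <0:foll t2 ->
13. crash(3):  <3:✗foll t1 ->
14. deliver 2→3:  nop
15. deliver 3→0:  nop
16. deliver 1→0:  nop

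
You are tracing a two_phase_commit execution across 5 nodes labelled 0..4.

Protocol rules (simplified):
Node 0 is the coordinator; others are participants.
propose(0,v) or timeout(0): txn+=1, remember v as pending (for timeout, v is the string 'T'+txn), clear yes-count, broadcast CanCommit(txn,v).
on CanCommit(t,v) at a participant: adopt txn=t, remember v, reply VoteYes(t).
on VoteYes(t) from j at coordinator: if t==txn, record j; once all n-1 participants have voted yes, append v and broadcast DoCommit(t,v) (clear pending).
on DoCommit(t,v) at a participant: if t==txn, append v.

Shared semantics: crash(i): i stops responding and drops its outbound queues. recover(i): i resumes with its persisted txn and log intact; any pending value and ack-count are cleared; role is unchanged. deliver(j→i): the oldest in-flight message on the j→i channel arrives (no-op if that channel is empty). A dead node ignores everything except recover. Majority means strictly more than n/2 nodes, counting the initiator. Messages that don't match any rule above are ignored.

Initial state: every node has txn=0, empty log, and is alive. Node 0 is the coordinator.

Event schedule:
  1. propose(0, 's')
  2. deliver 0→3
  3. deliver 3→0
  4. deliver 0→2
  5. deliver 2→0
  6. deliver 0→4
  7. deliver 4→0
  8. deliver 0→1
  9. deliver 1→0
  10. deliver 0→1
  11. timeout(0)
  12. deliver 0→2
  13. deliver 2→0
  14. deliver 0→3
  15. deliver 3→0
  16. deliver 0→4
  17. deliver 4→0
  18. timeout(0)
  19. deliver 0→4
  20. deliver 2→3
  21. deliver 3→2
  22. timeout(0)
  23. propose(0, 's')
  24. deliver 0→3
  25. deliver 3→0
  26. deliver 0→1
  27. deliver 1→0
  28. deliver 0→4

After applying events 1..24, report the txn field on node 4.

e1 propose(0,'s'): 0[coor,t=1,-]
e2 deliver 0→3: 3[part,t=1,-]
e3 deliver 3→0: ·
e4 deliver 0→2: 2[part,t=1,-]
e5 deliver 2→0: ·
e6 deliver 0→4: 4[part,t=1,-]
e7 deliver 4→0: ·
e8 deliver 0→1: 1[part,t=1,-]
e9 deliver 1→0: 0[coor,t=1,s]
e10 deliver 0→1: 1[part,t=1,s]
e11 timeout(0): 0[coor,t=2,s]
e12 deliver 0→2: 2[part,t=1,s]
e13 deliver 2→0: ·
e14 deliver 0→3: 3[part,t=1,s]
e15 deliver 3→0: ·
e16 deliver 0→4: 4[part,t=1,s]
e17 deliver 4→0: ·
e18 timeout(0): 0[coor,t=3,s]
e19 deliver 0→4: 4[part,t=2,s]
e20 deliver 2→3: ·
e21 deliver 3→2: ·
e22 timeout(0): 0[coor,t=4,s]
e23 propose(0,'s'): 0[coor,t=5,s]
e24 deliver 0→3: 3[part,t=2,s]

2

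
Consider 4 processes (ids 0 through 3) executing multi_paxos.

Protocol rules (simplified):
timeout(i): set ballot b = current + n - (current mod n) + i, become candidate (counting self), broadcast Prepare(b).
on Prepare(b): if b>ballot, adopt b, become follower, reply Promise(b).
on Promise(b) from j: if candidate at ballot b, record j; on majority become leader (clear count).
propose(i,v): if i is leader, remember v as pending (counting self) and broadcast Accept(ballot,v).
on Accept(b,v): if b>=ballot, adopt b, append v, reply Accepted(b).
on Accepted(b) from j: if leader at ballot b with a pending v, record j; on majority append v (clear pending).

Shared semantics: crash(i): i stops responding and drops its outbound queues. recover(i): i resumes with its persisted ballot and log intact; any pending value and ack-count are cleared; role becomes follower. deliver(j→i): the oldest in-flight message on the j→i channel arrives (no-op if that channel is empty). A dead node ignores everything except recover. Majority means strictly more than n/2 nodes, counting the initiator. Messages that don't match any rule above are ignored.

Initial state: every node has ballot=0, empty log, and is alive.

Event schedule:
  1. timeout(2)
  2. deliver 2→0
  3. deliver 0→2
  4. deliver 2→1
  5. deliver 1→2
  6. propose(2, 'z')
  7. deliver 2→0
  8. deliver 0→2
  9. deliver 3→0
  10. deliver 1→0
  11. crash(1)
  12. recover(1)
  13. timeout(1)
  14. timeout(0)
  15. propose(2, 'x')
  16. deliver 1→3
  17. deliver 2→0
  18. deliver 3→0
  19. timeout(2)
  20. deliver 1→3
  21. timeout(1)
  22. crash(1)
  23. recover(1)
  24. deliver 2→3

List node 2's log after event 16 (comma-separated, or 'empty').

empty

after 1 — timeout(2): n2:cand/b6/[-]
after 2 — deliver 2→0: n0:foll/b6/[-]
after 3 — deliver 0→2: ·
after 4 — deliver 2→1: n1:foll/b6/[-]
after 5 — deliver 1→2: n2:lead/b6/[-]
after 6 — propose(2,'z'): ·
after 7 — deliver 2→0: n0:foll/b6/[z]
after 8 — deliver 0→2: ·
after 9 — deliver 3→0: ·
after 10 — deliver 1→0: ·
after 11 — crash(1): n1:✗foll/b6/[-]
after 12 — recover(1): n1:foll/b6/[-]
after 13 — timeout(1): n1:cand/b9/[-]
after 14 — timeout(0): n0:cand/b8/[z]
after 15 — propose(2,'x'): ·
after 16 — deliver 1→3: n3:foll/b9/[-]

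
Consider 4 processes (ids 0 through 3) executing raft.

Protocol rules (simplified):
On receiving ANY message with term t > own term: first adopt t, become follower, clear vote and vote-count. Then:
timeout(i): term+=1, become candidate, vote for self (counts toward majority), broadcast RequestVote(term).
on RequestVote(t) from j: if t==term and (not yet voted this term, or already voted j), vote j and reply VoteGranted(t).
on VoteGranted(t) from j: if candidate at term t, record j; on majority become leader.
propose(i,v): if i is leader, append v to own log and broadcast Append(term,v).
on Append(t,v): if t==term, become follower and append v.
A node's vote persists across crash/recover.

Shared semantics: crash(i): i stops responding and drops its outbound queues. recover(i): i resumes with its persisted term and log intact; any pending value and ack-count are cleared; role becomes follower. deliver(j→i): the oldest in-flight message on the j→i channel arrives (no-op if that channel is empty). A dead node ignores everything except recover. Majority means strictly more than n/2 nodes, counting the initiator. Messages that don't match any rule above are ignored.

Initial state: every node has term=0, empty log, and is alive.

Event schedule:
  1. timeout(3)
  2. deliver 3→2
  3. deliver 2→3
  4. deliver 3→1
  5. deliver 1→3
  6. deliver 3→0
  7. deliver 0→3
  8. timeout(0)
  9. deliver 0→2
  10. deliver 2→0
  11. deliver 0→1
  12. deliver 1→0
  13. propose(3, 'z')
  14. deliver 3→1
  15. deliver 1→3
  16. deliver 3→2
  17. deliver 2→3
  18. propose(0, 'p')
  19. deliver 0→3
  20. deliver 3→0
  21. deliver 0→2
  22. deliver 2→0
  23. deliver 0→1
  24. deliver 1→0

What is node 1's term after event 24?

1. timeout(3):  <3:cand t1 ->
2. deliver 3→2:  <2:foll t1 ->
3. deliver 2→3:  nop
4. deliver 3→1:  <1:foll t1 ->
5. deliver 1→3:  <3:lead t1 ->
6. deliver 3→0:  <0:foll t1 ->
7. deliver 0→3:  nop
8. timeout(0):  <0:cand t2 ->
9. deliver 0→2:  <2:foll t2 ->
10. deliver 2→0:  nop
11. deliver 0→1:  <1:foll t2 ->
12. deliver 1→0:  <0:lead t2 ->
13. propose(3,'z'):  <3:lead t1 z>
14. deliver 3→1:  nop
15. deliver 1→3:  nop
16. deliver 3→2:  nop
17. deliver 2→3:  nop
18. propose(0,'p'):  <0:lead t2 p>
19. deliver 0→3:  <3:foll t2 z>
20. deliver 3→0:  nop
21. deliver 0→2:  <2:foll t2 p>
22. deliver 2→0:  nop
23. deliver 0→1:  <1:foll t2 p>
24. deliver 1→0:  nop

2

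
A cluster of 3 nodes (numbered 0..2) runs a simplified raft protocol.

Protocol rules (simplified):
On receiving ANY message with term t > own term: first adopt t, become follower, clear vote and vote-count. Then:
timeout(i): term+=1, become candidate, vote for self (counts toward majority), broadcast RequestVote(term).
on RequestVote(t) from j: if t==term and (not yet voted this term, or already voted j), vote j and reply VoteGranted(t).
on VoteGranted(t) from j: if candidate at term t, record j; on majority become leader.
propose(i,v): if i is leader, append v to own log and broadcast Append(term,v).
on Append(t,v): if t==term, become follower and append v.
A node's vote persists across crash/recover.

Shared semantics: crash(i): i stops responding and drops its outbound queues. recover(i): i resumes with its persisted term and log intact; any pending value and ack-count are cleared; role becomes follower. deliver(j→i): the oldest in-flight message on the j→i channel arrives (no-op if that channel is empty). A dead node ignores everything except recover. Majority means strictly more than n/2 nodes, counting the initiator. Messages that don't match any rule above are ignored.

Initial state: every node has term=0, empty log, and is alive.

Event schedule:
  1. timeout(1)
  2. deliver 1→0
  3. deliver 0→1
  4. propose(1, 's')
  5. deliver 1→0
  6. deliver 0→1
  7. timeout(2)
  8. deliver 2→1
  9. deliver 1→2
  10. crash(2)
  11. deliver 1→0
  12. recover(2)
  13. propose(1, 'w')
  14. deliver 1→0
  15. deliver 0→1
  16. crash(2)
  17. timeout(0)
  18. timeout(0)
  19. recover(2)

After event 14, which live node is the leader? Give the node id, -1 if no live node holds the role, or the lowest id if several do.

1

[1] timeout(1) → N1(cand t1 [-])
[2] deliver 1→0 → N0(foll t1 [-])
[3] deliver 0→1 → N1(lead t1 [-])
[4] propose(1,'s') → N1(lead t1 [s])
[5] deliver 1→0 → N0(foll t1 [s])
[6] deliver 0→1 → ∅
[7] timeout(2) → N2(cand t1 [-])
[8] deliver 2→1 → ∅
[9] deliver 1→2 → ∅
[10] crash(2) → N2(✗cand t1 [-])
[11] deliver 1→0 → ∅
[12] recover(2) → N2(foll t1 [-])
[13] propose(1,'w') → N1(lead t1 [s,w])
[14] deliver 1→0 → N0(foll t1 [s,w])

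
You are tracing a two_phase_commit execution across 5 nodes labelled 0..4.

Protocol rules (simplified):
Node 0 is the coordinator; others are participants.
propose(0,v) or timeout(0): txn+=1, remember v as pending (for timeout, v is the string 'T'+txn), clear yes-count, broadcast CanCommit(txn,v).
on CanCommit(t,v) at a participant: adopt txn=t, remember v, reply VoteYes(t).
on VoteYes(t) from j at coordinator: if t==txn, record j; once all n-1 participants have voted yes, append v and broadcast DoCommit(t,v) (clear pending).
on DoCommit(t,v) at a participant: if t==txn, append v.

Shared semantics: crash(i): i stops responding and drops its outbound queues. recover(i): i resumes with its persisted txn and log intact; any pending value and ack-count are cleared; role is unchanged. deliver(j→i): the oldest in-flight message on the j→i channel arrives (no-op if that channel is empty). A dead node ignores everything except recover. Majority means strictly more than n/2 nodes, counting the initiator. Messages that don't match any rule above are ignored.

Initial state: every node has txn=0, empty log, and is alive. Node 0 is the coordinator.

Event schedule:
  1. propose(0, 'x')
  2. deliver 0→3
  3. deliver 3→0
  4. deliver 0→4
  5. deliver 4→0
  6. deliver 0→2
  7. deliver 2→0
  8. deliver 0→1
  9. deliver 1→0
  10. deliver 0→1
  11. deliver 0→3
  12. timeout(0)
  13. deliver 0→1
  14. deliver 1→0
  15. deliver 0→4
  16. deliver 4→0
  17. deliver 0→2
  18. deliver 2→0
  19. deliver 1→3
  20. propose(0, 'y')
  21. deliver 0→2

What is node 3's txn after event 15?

e1 propose(0,'x'): 0[coor,t=1,-]
e2 deliver 0→3: 3[part,t=1,-]
e3 deliver 3→0: ·
e4 deliver 0→4: 4[part,t=1,-]
e5 deliver 4→0: ·
e6 deliver 0→2: 2[part,t=1,-]
e7 deliver 2→0: ·
e8 deliver 0→1: 1[part,t=1,-]
e9 deliver 1→0: 0[coor,t=1,x]
e10 deliver 0→1: 1[part,t=1,x]
e11 deliver 0→3: 3[part,t=1,x]
e12 timeout(0): 0[coor,t=2,x]
e13 deliver 0→1: 1[part,t=2,x]
e14 deliver 1→0: ·
e15 deliver 0→4: 4[part,t=1,x]

1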